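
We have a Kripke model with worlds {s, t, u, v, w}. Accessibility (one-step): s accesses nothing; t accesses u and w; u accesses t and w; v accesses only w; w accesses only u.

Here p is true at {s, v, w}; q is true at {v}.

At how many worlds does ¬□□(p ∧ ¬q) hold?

4

s: □□(p ∧ ¬q) is T. ✗
t: □□(p ∧ ¬q) is F. ✓
u: □□(p ∧ ¬q) is F. ✓
v: □□(p ∧ ¬q) is F. ✓
w: □□(p ∧ ¬q) is F. ✓
Satisfying worlds: {t, u, v, w}.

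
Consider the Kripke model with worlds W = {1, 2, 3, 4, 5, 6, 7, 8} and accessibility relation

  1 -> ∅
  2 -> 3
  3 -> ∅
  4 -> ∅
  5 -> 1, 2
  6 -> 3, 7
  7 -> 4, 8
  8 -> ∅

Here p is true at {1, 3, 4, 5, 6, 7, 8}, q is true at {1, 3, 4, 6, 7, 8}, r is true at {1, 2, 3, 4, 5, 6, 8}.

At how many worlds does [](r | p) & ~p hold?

1: [](r | p) is T, ~p is F. ✗
2: [](r | p) is T, ~p is T. ✓
3: [](r | p) is T, ~p is F. ✗
4: [](r | p) is T, ~p is F. ✗
5: [](r | p) is T, ~p is F. ✗
6: [](r | p) is T, ~p is F. ✗
7: [](r | p) is T, ~p is F. ✗
8: [](r | p) is T, ~p is F. ✗
Satisfying worlds: {2}.

1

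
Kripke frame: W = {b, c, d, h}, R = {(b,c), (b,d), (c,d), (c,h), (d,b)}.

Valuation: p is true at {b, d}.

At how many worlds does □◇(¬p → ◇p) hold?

b: successors {c, d}; ◇(¬p → ◇p) there: c:T, d:T. ✓
c: successors {d, h}; ◇(¬p → ◇p) there: d:T, h:F. ✗
d: successors {b}; ◇(¬p → ◇p) there: b:T. ✓
h: no successors, so □◇(¬p → ◇p) holds vacuously. ✓
Satisfying worlds: {b, d, h}.

3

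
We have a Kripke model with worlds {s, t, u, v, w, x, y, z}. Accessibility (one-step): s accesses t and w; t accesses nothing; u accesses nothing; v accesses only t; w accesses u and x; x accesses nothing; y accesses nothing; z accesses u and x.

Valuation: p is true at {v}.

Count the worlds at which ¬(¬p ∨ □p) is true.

s: ¬p ∨ □p is T. ✗
t: ¬p ∨ □p is T. ✗
u: ¬p ∨ □p is T. ✗
v: ¬p ∨ □p is F. ✓
w: ¬p ∨ □p is T. ✗
x: ¬p ∨ □p is T. ✗
y: ¬p ∨ □p is T. ✗
z: ¬p ∨ □p is T. ✗
Satisfying worlds: {v}.

1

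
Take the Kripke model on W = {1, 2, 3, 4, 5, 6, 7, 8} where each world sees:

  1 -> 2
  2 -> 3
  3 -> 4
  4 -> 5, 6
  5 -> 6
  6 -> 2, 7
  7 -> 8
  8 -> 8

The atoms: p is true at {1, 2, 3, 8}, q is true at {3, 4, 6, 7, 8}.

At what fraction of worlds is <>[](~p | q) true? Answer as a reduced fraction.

7/8

1: successors {2}; [](~p | q) there: 2:T. ✓
2: successors {3}; [](~p | q) there: 3:T. ✓
3: successors {4}; [](~p | q) there: 4:T. ✓
4: successors {5, 6}; [](~p | q) there: 5:T, 6:F. ✓
5: successors {6}; [](~p | q) there: 6:F. ✗
6: successors {2, 7}; [](~p | q) there: 2:T, 7:T. ✓
7: successors {8}; [](~p | q) there: 8:T. ✓
8: successors {8}; [](~p | q) there: 8:T. ✓
That's 7 of 8 worlds, so 7/8.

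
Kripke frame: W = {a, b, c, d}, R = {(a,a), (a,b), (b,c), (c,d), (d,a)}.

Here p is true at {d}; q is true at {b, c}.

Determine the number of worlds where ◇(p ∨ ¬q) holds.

3

a: successors {a, b}; p ∨ ¬q there: a:T, b:F. ✓
b: successors {c}; p ∨ ¬q there: c:F. ✗
c: successors {d}; p ∨ ¬q there: d:T. ✓
d: successors {a}; p ∨ ¬q there: a:T. ✓
Satisfying worlds: {a, c, d}.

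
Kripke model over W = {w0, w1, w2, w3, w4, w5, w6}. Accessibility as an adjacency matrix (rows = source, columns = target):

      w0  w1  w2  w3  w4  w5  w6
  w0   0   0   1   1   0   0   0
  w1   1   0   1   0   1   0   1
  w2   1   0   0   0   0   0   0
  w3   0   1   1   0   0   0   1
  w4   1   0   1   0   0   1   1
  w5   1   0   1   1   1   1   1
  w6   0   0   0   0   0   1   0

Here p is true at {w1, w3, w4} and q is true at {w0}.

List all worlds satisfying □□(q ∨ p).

w0: successors {w2, w3}; □(q ∨ p) there: w2:T, w3:F. ✗
w1: successors {w0, w2, w4, w6}; □(q ∨ p) there: w0:F, w2:T, w4:F, w6:F. ✗
w2: successors {w0}; □(q ∨ p) there: w0:F. ✗
w3: successors {w1, w2, w6}; □(q ∨ p) there: w1:F, w2:T, w6:F. ✗
w4: successors {w0, w2, w5, w6}; □(q ∨ p) there: w0:F, w2:T, w5:F, w6:F. ✗
w5: successors {w0, w2, w3, w4, w5, w6}; □(q ∨ p) there: w0:F, w2:T, w3:F, w4:F, w5:F, w6:F. ✗
w6: successors {w5}; □(q ∨ p) there: w5:F. ✗

∅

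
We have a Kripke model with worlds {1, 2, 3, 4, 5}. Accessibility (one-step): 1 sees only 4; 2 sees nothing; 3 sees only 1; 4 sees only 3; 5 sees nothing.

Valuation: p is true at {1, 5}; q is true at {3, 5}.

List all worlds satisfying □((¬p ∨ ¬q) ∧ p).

{2, 3, 5}

1: successors {4}; (¬p ∨ ¬q) ∧ p there: 4:F. ✗
2: no successors, so □((¬p ∨ ¬q) ∧ p) holds vacuously. ✓
3: successors {1}; (¬p ∨ ¬q) ∧ p there: 1:T. ✓
4: successors {3}; (¬p ∨ ¬q) ∧ p there: 3:F. ✗
5: no successors, so □((¬p ∨ ¬q) ∧ p) holds vacuously. ✓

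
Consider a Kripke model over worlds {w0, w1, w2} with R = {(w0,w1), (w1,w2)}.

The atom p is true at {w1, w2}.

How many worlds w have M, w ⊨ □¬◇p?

w0: successors {w1}; ¬◇p there: w1:F. ✗
w1: successors {w2}; ¬◇p there: w2:T. ✓
w2: no successors, so □¬◇p holds vacuously. ✓
Satisfying worlds: {w1, w2}.

2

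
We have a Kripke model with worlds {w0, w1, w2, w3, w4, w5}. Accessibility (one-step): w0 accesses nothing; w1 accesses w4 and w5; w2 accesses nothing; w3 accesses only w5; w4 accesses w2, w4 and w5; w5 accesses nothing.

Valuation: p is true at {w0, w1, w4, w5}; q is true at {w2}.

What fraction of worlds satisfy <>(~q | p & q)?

1/2

w0: no successors, so <>(~q | p & q) fails. ✗
w1: successors {w4, w5}; ~q | p & q there: w4:T, w5:T. ✓
w2: no successors, so <>(~q | p & q) fails. ✗
w3: successors {w5}; ~q | p & q there: w5:T. ✓
w4: successors {w2, w4, w5}; ~q | p & q there: w2:F, w4:T, w5:T. ✓
w5: no successors, so <>(~q | p & q) fails. ✗
That's 3 of 6 worlds, so 3/6 = 1/2.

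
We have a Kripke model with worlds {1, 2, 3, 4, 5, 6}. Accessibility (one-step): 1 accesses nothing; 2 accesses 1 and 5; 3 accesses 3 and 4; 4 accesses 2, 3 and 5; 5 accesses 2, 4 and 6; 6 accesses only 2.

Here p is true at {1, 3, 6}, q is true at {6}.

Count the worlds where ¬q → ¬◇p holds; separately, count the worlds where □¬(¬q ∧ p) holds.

2 and 3

For ¬q → ¬◇p:
1: ¬q is T, ¬◇p is T. ✓
2: ¬q is T, ¬◇p is F. ✗
3: ¬q is T, ¬◇p is F. ✗
4: ¬q is T, ¬◇p is F. ✗
5: ¬q is T, ¬◇p is F. ✗
6: ¬q is F, ¬◇p is T. ✓
— 2 worlds.
For □¬(¬q ∧ p):
1: no successors, so □¬(¬q ∧ p) holds vacuously. ✓
2: successors {1, 5}; ¬(¬q ∧ p) there: 1:F, 5:T. ✗
3: successors {3, 4}; ¬(¬q ∧ p) there: 3:F, 4:T. ✗
4: successors {2, 3, 5}; ¬(¬q ∧ p) there: 2:T, 3:F, 5:T. ✗
5: successors {2, 4, 6}; ¬(¬q ∧ p) there: 2:T, 4:T, 6:T. ✓
6: successors {2}; ¬(¬q ∧ p) there: 2:T. ✓
— 3 worlds.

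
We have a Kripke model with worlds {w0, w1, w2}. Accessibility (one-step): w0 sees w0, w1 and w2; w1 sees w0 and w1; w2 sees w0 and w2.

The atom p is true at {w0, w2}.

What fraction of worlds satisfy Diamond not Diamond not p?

2/3

w0: successors {w0, w1, w2}; not Diamond not p there: w0:F, w1:F, w2:T. ✓
w1: successors {w0, w1}; not Diamond not p there: w0:F, w1:F. ✗
w2: successors {w0, w2}; not Diamond not p there: w0:F, w2:T. ✓
That's 2 of 3 worlds, so 2/3.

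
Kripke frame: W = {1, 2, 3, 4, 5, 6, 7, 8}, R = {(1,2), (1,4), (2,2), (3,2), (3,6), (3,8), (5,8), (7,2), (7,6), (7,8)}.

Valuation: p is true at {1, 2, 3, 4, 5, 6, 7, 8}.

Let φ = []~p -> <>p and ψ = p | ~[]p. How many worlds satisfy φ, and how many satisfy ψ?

5 and 8

For []~p -> <>p:
1: []~p is F, <>p is T. ✓
2: []~p is F, <>p is T. ✓
3: []~p is F, <>p is T. ✓
4: []~p is T, <>p is F. ✗
5: []~p is F, <>p is T. ✓
6: []~p is T, <>p is F. ✗
7: []~p is F, <>p is T. ✓
8: []~p is T, <>p is F. ✗
— 5 worlds.
For p | ~[]p:
1: p is T, ~[]p is F. ✓
2: p is T, ~[]p is F. ✓
3: p is T, ~[]p is F. ✓
4: p is T, ~[]p is F. ✓
5: p is T, ~[]p is F. ✓
6: p is T, ~[]p is F. ✓
7: p is T, ~[]p is F. ✓
8: p is T, ~[]p is F. ✓
— 8 worlds.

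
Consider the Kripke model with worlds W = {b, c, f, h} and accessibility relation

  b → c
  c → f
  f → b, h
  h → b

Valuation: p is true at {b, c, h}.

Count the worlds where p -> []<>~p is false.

b: p is T, []<>~p is T. ✓
c: p is T, []<>~p is F. ✗
f: p is F, []<>~p is F. ✓
h: p is T, []<>~p is F. ✗
Satisfying worlds: {b, f}.
So p -> []<>~p fails at the other 2 worlds.

2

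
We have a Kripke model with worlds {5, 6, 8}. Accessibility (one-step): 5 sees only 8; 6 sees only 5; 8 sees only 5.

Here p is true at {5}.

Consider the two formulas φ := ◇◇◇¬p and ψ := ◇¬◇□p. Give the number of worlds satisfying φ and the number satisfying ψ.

For ◇◇◇¬p:
5: successors {8}; ◇◇¬p there: 8:T. ✓
6: successors {5}; ◇◇¬p there: 5:F. ✗
8: successors {5}; ◇◇¬p there: 5:F. ✗
— 1 world.
For ◇¬◇□p:
5: successors {8}; ¬◇□p there: 8:T. ✓
6: successors {5}; ¬◇□p there: 5:F. ✗
8: successors {5}; ¬◇□p there: 5:F. ✗
— 1 world.

1 and 1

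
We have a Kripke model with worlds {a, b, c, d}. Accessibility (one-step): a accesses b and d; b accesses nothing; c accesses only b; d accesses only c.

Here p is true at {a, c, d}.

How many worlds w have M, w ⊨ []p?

2

a: successors {b, d}; p there: b:F, d:T. ✗
b: no successors, so []p holds vacuously. ✓
c: successors {b}; p there: b:F. ✗
d: successors {c}; p there: c:T. ✓
Satisfying worlds: {b, d}.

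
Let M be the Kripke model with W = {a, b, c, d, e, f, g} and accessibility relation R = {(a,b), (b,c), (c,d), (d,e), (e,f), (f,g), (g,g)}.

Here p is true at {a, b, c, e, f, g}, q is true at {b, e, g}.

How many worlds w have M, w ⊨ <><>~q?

3

a: successors {b}; <>~q there: b:T. ✓
b: successors {c}; <>~q there: c:T. ✓
c: successors {d}; <>~q there: d:F. ✗
d: successors {e}; <>~q there: e:T. ✓
e: successors {f}; <>~q there: f:F. ✗
f: successors {g}; <>~q there: g:F. ✗
g: successors {g}; <>~q there: g:F. ✗
Satisfying worlds: {a, b, d}.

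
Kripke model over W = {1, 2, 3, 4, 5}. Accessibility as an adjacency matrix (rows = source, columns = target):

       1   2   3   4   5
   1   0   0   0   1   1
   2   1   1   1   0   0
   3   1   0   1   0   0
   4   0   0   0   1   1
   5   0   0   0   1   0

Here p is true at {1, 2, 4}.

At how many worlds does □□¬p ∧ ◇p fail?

5

1: □□¬p is F, ◇p is T. ✗
2: □□¬p is F, ◇p is T. ✗
3: □□¬p is F, ◇p is T. ✗
4: □□¬p is F, ◇p is T. ✗
5: □□¬p is F, ◇p is T. ✗
Satisfying worlds: ∅.
So □□¬p ∧ ◇p fails at the other 5 worlds.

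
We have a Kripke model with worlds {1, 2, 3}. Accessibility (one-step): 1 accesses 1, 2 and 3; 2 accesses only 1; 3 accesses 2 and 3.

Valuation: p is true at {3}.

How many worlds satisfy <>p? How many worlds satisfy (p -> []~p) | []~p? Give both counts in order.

For <>p:
1: successors {1, 2, 3}; p there: 1:F, 2:F, 3:T. ✓
2: successors {1}; p there: 1:F. ✗
3: successors {2, 3}; p there: 2:F, 3:T. ✓
— 2 worlds.
For (p -> []~p) | []~p:
1: p -> []~p is T, []~p is F. ✓
2: p -> []~p is T, []~p is T. ✓
3: p -> []~p is F, []~p is F. ✗
— 2 worlds.

2 and 2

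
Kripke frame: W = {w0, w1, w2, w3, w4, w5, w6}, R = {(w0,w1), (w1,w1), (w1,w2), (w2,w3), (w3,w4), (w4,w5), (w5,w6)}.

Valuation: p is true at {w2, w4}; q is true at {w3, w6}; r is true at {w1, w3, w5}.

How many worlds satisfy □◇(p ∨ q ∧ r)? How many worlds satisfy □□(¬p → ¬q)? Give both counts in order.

For □◇(p ∨ q ∧ r):
w0: successors {w1}; ◇(p ∨ q ∧ r) there: w1:T. ✓
w1: successors {w1, w2}; ◇(p ∨ q ∧ r) there: w1:T, w2:T. ✓
w2: successors {w3}; ◇(p ∨ q ∧ r) there: w3:T. ✓
w3: successors {w4}; ◇(p ∨ q ∧ r) there: w4:F. ✗
w4: successors {w5}; ◇(p ∨ q ∧ r) there: w5:F. ✗
w5: successors {w6}; ◇(p ∨ q ∧ r) there: w6:F. ✗
w6: no successors, so □◇(p ∨ q ∧ r) holds vacuously. ✓
— 4 worlds.
For □□(¬p → ¬q):
w0: successors {w1}; □(¬p → ¬q) there: w1:T. ✓
w1: successors {w1, w2}; □(¬p → ¬q) there: w1:T, w2:F. ✗
w2: successors {w3}; □(¬p → ¬q) there: w3:T. ✓
w3: successors {w4}; □(¬p → ¬q) there: w4:T. ✓
w4: successors {w5}; □(¬p → ¬q) there: w5:F. ✗
w5: successors {w6}; □(¬p → ¬q) there: w6:T. ✓
w6: no successors, so □□(¬p → ¬q) holds vacuously. ✓
— 5 worlds.

4 and 5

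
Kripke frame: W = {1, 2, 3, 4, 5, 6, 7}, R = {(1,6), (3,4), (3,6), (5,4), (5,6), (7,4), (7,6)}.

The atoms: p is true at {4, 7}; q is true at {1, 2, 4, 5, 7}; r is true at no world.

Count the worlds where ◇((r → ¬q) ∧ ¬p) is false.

1: successors {6}; (r → ¬q) ∧ ¬p there: 6:T. ✓
2: no successors, so ◇((r → ¬q) ∧ ¬p) fails. ✗
3: successors {4, 6}; (r → ¬q) ∧ ¬p there: 4:F, 6:T. ✓
4: no successors, so ◇((r → ¬q) ∧ ¬p) fails. ✗
5: successors {4, 6}; (r → ¬q) ∧ ¬p there: 4:F, 6:T. ✓
6: no successors, so ◇((r → ¬q) ∧ ¬p) fails. ✗
7: successors {4, 6}; (r → ¬q) ∧ ¬p there: 4:F, 6:T. ✓
Satisfying worlds: {1, 3, 5, 7}.
So ◇((r → ¬q) ∧ ¬p) fails at the other 3 worlds.

3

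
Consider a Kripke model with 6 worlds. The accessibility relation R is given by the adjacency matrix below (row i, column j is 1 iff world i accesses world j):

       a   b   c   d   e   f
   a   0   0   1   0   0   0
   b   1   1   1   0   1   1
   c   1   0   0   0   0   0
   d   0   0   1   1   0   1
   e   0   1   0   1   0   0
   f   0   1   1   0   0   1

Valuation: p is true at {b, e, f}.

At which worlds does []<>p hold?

a: successors {c}; <>p there: c:F. ✗
b: successors {a, b, c, e, f}; <>p there: a:F, b:T, c:F, e:T, f:T. ✗
c: successors {a}; <>p there: a:F. ✗
d: successors {c, d, f}; <>p there: c:F, d:T, f:T. ✗
e: successors {b, d}; <>p there: b:T, d:T. ✓
f: successors {b, c, f}; <>p there: b:T, c:F, f:T. ✗

{e}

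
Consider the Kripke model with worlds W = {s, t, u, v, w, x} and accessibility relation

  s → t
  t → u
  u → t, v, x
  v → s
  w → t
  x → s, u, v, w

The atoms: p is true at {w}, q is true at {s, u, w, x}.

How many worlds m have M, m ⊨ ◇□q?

4

s: successors {t}; □q there: t:T. ✓
t: successors {u}; □q there: u:F. ✗
u: successors {t, v, x}; □q there: t:T, v:T, x:F. ✓
v: successors {s}; □q there: s:F. ✗
w: successors {t}; □q there: t:T. ✓
x: successors {s, u, v, w}; □q there: s:F, u:F, v:T, w:F. ✓
Satisfying worlds: {s, u, w, x}.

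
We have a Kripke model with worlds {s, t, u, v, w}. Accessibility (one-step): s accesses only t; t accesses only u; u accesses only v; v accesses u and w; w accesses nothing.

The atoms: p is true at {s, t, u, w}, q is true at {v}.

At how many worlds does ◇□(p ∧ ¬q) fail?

2

s: successors {t}; □(p ∧ ¬q) there: t:T. ✓
t: successors {u}; □(p ∧ ¬q) there: u:F. ✗
u: successors {v}; □(p ∧ ¬q) there: v:T. ✓
v: successors {u, w}; □(p ∧ ¬q) there: u:F, w:T. ✓
w: no successors, so ◇□(p ∧ ¬q) fails. ✗
Satisfying worlds: {s, u, v}.
So ◇□(p ∧ ¬q) fails at the other 2 worlds.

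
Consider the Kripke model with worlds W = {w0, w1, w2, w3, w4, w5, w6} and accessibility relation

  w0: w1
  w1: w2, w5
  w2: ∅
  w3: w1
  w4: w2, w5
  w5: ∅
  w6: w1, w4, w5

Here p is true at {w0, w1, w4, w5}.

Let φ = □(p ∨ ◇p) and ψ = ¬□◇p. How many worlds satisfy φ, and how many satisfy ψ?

5 and 3

For □(p ∨ ◇p):
w0: successors {w1}; p ∨ ◇p there: w1:T. ✓
w1: successors {w2, w5}; p ∨ ◇p there: w2:F, w5:T. ✗
w2: no successors, so □(p ∨ ◇p) holds vacuously. ✓
w3: successors {w1}; p ∨ ◇p there: w1:T. ✓
w4: successors {w2, w5}; p ∨ ◇p there: w2:F, w5:T. ✗
w5: no successors, so □(p ∨ ◇p) holds vacuously. ✓
w6: successors {w1, w4, w5}; p ∨ ◇p there: w1:T, w4:T, w5:T. ✓
— 5 worlds.
For ¬□◇p:
w0: □◇p is T. ✗
w1: □◇p is F. ✓
w2: □◇p is T. ✗
w3: □◇p is T. ✗
w4: □◇p is F. ✓
w5: □◇p is T. ✗
w6: □◇p is F. ✓
— 3 worlds.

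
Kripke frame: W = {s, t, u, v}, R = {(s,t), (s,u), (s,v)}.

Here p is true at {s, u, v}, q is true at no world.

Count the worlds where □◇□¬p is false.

1

s: successors {t, u, v}; ◇□¬p there: t:F, u:F, v:F. ✗
t: no successors, so □◇□¬p holds vacuously. ✓
u: no successors, so □◇□¬p holds vacuously. ✓
v: no successors, so □◇□¬p holds vacuously. ✓
Satisfying worlds: {t, u, v}.
So □◇□¬p fails at the other 1 world.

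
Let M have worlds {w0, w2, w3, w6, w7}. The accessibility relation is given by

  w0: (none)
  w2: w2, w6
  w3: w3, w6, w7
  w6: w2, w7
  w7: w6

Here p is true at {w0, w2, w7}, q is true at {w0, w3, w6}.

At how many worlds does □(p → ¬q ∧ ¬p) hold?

w0: no successors, so □(p → ¬q ∧ ¬p) holds vacuously. ✓
w2: successors {w2, w6}; p → ¬q ∧ ¬p there: w2:F, w6:T. ✗
w3: successors {w3, w6, w7}; p → ¬q ∧ ¬p there: w3:T, w6:T, w7:F. ✗
w6: successors {w2, w7}; p → ¬q ∧ ¬p there: w2:F, w7:F. ✗
w7: successors {w6}; p → ¬q ∧ ¬p there: w6:T. ✓
Satisfying worlds: {w0, w7}.

2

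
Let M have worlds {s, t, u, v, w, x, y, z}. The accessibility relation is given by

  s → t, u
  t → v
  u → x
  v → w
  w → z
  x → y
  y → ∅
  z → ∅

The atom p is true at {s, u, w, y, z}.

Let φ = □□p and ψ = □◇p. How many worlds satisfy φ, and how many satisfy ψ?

For □□p:
s: successors {t, u}; □p there: t:F, u:F. ✗
t: successors {v}; □p there: v:T. ✓
u: successors {x}; □p there: x:T. ✓
v: successors {w}; □p there: w:T. ✓
w: successors {z}; □p there: z:T. ✓
x: successors {y}; □p there: y:T. ✓
y: no successors, so □□p holds vacuously. ✓
z: no successors, so □□p holds vacuously. ✓
— 7 worlds.
For □◇p:
s: successors {t, u}; ◇p there: t:F, u:F. ✗
t: successors {v}; ◇p there: v:T. ✓
u: successors {x}; ◇p there: x:T. ✓
v: successors {w}; ◇p there: w:T. ✓
w: successors {z}; ◇p there: z:F. ✗
x: successors {y}; ◇p there: y:F. ✗
y: no successors, so □◇p holds vacuously. ✓
z: no successors, so □◇p holds vacuously. ✓
— 5 worlds.

7 and 5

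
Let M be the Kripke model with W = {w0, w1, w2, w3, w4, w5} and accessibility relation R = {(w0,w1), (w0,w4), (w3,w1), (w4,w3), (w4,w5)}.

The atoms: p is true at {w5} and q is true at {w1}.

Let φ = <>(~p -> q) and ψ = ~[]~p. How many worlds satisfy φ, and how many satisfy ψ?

For <>(~p -> q):
w0: successors {w1, w4}; ~p -> q there: w1:T, w4:F. ✓
w1: no successors, so <>(~p -> q) fails. ✗
w2: no successors, so <>(~p -> q) fails. ✗
w3: successors {w1}; ~p -> q there: w1:T. ✓
w4: successors {w3, w5}; ~p -> q there: w3:F, w5:T. ✓
w5: no successors, so <>(~p -> q) fails. ✗
— 3 worlds.
For ~[]~p:
w0: []~p is T. ✗
w1: []~p is T. ✗
w2: []~p is T. ✗
w3: []~p is T. ✗
w4: []~p is F. ✓
w5: []~p is T. ✗
— 1 world.

3 and 1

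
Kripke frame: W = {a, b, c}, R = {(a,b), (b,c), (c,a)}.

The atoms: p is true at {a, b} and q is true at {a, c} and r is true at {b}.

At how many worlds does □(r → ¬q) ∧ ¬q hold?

1

a: □(r → ¬q) is T, ¬q is F. ✗
b: □(r → ¬q) is T, ¬q is T. ✓
c: □(r → ¬q) is T, ¬q is F. ✗
Satisfying worlds: {b}.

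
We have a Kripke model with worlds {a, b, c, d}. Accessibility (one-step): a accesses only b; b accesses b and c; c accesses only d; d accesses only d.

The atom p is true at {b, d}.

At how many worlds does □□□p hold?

2

a: successors {b}; □□p there: b:F. ✗
b: successors {b, c}; □□p there: b:F, c:T. ✗
c: successors {d}; □□p there: d:T. ✓
d: successors {d}; □□p there: d:T. ✓
Satisfying worlds: {c, d}.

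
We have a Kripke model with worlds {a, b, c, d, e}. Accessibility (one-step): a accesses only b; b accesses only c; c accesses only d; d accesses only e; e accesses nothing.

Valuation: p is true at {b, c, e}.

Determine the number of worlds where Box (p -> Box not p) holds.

4

a: successors {b}; p -> Box not p there: b:F. ✗
b: successors {c}; p -> Box not p there: c:T. ✓
c: successors {d}; p -> Box not p there: d:T. ✓
d: successors {e}; p -> Box not p there: e:T. ✓
e: no successors, so Box (p -> Box not p) holds vacuously. ✓
Satisfying worlds: {b, c, d, e}.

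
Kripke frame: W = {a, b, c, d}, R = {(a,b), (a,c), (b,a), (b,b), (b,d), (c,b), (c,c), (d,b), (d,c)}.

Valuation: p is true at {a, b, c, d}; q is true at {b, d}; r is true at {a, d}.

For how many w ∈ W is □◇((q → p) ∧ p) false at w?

a: successors {b, c}; ◇((q → p) ∧ p) there: b:T, c:T. ✓
b: successors {a, b, d}; ◇((q → p) ∧ p) there: a:T, b:T, d:T. ✓
c: successors {b, c}; ◇((q → p) ∧ p) there: b:T, c:T. ✓
d: successors {b, c}; ◇((q → p) ∧ p) there: b:T, c:T. ✓
Satisfying worlds: {a, b, c, d}.
So □◇((q → p) ∧ p) fails at the other 0 worlds.

0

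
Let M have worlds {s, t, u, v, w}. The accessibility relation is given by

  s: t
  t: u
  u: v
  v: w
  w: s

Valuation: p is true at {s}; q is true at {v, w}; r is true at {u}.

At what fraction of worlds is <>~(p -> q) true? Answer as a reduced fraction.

s: successors {t}; ~(p -> q) there: t:F. ✗
t: successors {u}; ~(p -> q) there: u:F. ✗
u: successors {v}; ~(p -> q) there: v:F. ✗
v: successors {w}; ~(p -> q) there: w:F. ✗
w: successors {s}; ~(p -> q) there: s:T. ✓
That's 1 of 5 worlds, so 1/5.

1/5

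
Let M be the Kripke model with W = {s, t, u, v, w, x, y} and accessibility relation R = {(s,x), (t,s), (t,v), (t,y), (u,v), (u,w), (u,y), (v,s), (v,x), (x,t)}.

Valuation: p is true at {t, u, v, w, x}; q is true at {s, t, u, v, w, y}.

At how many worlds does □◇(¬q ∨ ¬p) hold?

3

s: successors {x}; ◇(¬q ∨ ¬p) there: x:F. ✗
t: successors {s, v, y}; ◇(¬q ∨ ¬p) there: s:T, v:T, y:F. ✗
u: successors {v, w, y}; ◇(¬q ∨ ¬p) there: v:T, w:F, y:F. ✗
v: successors {s, x}; ◇(¬q ∨ ¬p) there: s:T, x:F. ✗
w: no successors, so □◇(¬q ∨ ¬p) holds vacuously. ✓
x: successors {t}; ◇(¬q ∨ ¬p) there: t:T. ✓
y: no successors, so □◇(¬q ∨ ¬p) holds vacuously. ✓
Satisfying worlds: {w, x, y}.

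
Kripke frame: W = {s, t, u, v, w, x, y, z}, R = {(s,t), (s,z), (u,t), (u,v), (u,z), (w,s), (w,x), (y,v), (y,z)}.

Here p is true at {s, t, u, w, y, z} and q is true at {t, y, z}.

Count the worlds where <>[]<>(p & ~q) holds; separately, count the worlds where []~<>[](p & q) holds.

For <>[]<>(p & ~q):
s: successors {t, z}; []<>(p & ~q) there: t:T, z:T. ✓
t: no successors, so <>[]<>(p & ~q) fails. ✗
u: successors {t, v, z}; []<>(p & ~q) there: t:T, v:T, z:T. ✓
v: no successors, so <>[]<>(p & ~q) fails. ✗
w: successors {s, x}; []<>(p & ~q) there: s:F, x:T. ✓
x: no successors, so <>[]<>(p & ~q) fails. ✗
y: successors {v, z}; []<>(p & ~q) there: v:T, z:T. ✓
z: no successors, so <>[]<>(p & ~q) fails. ✗
— 4 worlds.
For []~<>[](p & q):
s: successors {t, z}; ~<>[](p & q) there: t:T, z:T. ✓
t: no successors, so []~<>[](p & q) holds vacuously. ✓
u: successors {t, v, z}; ~<>[](p & q) there: t:T, v:T, z:T. ✓
v: no successors, so []~<>[](p & q) holds vacuously. ✓
w: successors {s, x}; ~<>[](p & q) there: s:F, x:T. ✗
x: no successors, so []~<>[](p & q) holds vacuously. ✓
y: successors {v, z}; ~<>[](p & q) there: v:T, z:T. ✓
z: no successors, so []~<>[](p & q) holds vacuously. ✓
— 7 worlds.

4 and 7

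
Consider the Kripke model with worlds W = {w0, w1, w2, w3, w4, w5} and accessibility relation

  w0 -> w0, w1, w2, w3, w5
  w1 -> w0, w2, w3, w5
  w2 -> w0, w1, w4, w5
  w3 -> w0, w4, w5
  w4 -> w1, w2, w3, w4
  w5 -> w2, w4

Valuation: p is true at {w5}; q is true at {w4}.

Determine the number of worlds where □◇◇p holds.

6

w0: successors {w0, w1, w2, w3, w5}; ◇◇p there: w0:T, w1:T, w2:T, w3:T, w5:T. ✓
w1: successors {w0, w2, w3, w5}; ◇◇p there: w0:T, w2:T, w3:T, w5:T. ✓
w2: successors {w0, w1, w4, w5}; ◇◇p there: w0:T, w1:T, w4:T, w5:T. ✓
w3: successors {w0, w4, w5}; ◇◇p there: w0:T, w4:T, w5:T. ✓
w4: successors {w1, w2, w3, w4}; ◇◇p there: w1:T, w2:T, w3:T, w4:T. ✓
w5: successors {w2, w4}; ◇◇p there: w2:T, w4:T. ✓
Satisfying worlds: {w0, w1, w2, w3, w4, w5}.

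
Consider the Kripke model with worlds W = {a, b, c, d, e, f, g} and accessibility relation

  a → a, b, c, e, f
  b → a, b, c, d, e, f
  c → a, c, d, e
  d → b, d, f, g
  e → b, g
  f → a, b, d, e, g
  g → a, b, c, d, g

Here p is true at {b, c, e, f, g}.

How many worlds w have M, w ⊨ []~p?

0

a: successors {a, b, c, e, f}; ~p there: a:T, b:F, c:F, e:F, f:F. ✗
b: successors {a, b, c, d, e, f}; ~p there: a:T, b:F, c:F, d:T, e:F, f:F. ✗
c: successors {a, c, d, e}; ~p there: a:T, c:F, d:T, e:F. ✗
d: successors {b, d, f, g}; ~p there: b:F, d:T, f:F, g:F. ✗
e: successors {b, g}; ~p there: b:F, g:F. ✗
f: successors {a, b, d, e, g}; ~p there: a:T, b:F, d:T, e:F, g:F. ✗
g: successors {a, b, c, d, g}; ~p there: a:T, b:F, c:F, d:T, g:F. ✗
Satisfying worlds: ∅.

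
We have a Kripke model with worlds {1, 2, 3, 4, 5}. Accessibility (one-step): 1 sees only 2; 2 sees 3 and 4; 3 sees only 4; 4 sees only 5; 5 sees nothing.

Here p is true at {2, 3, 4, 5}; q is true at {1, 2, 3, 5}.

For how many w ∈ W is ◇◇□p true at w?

1: successors {2}; ◇□p there: 2:T. ✓
2: successors {3, 4}; ◇□p there: 3:T, 4:T. ✓
3: successors {4}; ◇□p there: 4:T. ✓
4: successors {5}; ◇□p there: 5:F. ✗
5: no successors, so ◇◇□p fails. ✗
Satisfying worlds: {1, 2, 3}.

3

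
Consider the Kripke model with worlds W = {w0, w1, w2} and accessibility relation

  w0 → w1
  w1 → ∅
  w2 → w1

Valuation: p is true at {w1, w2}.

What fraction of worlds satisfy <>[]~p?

2/3

w0: successors {w1}; []~p there: w1:T. ✓
w1: no successors, so <>[]~p fails. ✗
w2: successors {w1}; []~p there: w1:T. ✓
That's 2 of 3 worlds, so 2/3.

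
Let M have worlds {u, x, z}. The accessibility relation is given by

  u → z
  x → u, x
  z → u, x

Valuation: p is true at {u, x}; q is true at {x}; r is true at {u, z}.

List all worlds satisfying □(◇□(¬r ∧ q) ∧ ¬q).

u: successors {z}; ◇□(¬r ∧ q) ∧ ¬q there: z:F. ✗
x: successors {u, x}; ◇□(¬r ∧ q) ∧ ¬q there: u:F, x:F. ✗
z: successors {u, x}; ◇□(¬r ∧ q) ∧ ¬q there: u:F, x:F. ✗

∅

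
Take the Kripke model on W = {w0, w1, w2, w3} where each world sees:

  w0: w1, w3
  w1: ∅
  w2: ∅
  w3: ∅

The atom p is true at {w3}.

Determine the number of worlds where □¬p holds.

3

w0: successors {w1, w3}; ¬p there: w1:T, w3:F. ✗
w1: no successors, so □¬p holds vacuously. ✓
w2: no successors, so □¬p holds vacuously. ✓
w3: no successors, so □¬p holds vacuously. ✓
Satisfying worlds: {w1, w2, w3}.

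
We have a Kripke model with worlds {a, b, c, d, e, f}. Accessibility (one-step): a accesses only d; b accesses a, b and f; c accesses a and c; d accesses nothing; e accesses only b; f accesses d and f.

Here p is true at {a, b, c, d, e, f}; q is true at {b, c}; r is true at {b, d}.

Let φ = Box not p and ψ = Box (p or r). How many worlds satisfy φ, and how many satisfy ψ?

1 and 6

For Box not p:
a: successors {d}; not p there: d:F. ✗
b: successors {a, b, f}; not p there: a:F, b:F, f:F. ✗
c: successors {a, c}; not p there: a:F, c:F. ✗
d: no successors, so Box not p holds vacuously. ✓
e: successors {b}; not p there: b:F. ✗
f: successors {d, f}; not p there: d:F, f:F. ✗
— 1 world.
For Box (p or r):
a: successors {d}; p or r there: d:T. ✓
b: successors {a, b, f}; p or r there: a:T, b:T, f:T. ✓
c: successors {a, c}; p or r there: a:T, c:T. ✓
d: no successors, so Box (p or r) holds vacuously. ✓
e: successors {b}; p or r there: b:T. ✓
f: successors {d, f}; p or r there: d:T, f:T. ✓
— 6 worlds.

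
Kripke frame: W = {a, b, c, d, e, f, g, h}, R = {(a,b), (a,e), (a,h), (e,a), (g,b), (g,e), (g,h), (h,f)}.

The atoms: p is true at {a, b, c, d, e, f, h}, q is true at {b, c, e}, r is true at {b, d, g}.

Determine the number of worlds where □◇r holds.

5

a: successors {b, e, h}; ◇r there: b:F, e:F, h:F. ✗
b: no successors, so □◇r holds vacuously. ✓
c: no successors, so □◇r holds vacuously. ✓
d: no successors, so □◇r holds vacuously. ✓
e: successors {a}; ◇r there: a:T. ✓
f: no successors, so □◇r holds vacuously. ✓
g: successors {b, e, h}; ◇r there: b:F, e:F, h:F. ✗
h: successors {f}; ◇r there: f:F. ✗
Satisfying worlds: {b, c, d, e, f}.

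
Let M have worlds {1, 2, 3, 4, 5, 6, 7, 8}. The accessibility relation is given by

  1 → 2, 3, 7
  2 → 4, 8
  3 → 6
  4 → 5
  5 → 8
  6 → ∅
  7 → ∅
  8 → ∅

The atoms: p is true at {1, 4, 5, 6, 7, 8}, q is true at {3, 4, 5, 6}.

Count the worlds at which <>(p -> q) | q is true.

1: <>(p -> q) is T, q is F. ✓
2: <>(p -> q) is T, q is F. ✓
3: <>(p -> q) is T, q is T. ✓
4: <>(p -> q) is T, q is T. ✓
5: <>(p -> q) is F, q is T. ✓
6: <>(p -> q) is F, q is T. ✓
7: <>(p -> q) is F, q is F. ✗
8: <>(p -> q) is F, q is F. ✗
Satisfying worlds: {1, 2, 3, 4, 5, 6}.

6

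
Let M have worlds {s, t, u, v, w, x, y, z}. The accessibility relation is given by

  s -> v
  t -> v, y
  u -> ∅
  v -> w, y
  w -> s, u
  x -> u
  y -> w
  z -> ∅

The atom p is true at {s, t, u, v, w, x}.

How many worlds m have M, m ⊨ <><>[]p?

s: successors {v}; <>[]p there: v:T. ✓
t: successors {v, y}; <>[]p there: v:T, y:T. ✓
u: no successors, so <><>[]p fails. ✗
v: successors {w, y}; <>[]p there: w:T, y:T. ✓
w: successors {s, u}; <>[]p there: s:F, u:F. ✗
x: successors {u}; <>[]p there: u:F. ✗
y: successors {w}; <>[]p there: w:T. ✓
z: no successors, so <><>[]p fails. ✗
Satisfying worlds: {s, t, v, y}.

4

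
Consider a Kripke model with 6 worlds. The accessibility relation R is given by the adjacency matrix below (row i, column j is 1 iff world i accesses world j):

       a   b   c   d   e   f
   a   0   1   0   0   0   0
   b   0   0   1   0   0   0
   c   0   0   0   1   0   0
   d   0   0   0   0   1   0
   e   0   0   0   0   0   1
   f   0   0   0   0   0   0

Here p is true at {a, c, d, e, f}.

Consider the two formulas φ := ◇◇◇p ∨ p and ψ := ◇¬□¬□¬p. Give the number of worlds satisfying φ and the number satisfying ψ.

For ◇◇◇p ∨ p:
a: ◇◇◇p is T, p is T. ✓
b: ◇◇◇p is T, p is F. ✓
c: ◇◇◇p is T, p is T. ✓
d: ◇◇◇p is F, p is T. ✓
e: ◇◇◇p is F, p is T. ✓
f: ◇◇◇p is F, p is T. ✓
— 6 worlds.
For ◇¬□¬□¬p:
a: successors {b}; ¬□¬□¬p there: b:F. ✗
b: successors {c}; ¬□¬□¬p there: c:F. ✗
c: successors {d}; ¬□¬□¬p there: d:F. ✗
d: successors {e}; ¬□¬□¬p there: e:T. ✓
e: successors {f}; ¬□¬□¬p there: f:F. ✗
f: no successors, so ◇¬□¬□¬p fails. ✗
— 1 world.

6 and 1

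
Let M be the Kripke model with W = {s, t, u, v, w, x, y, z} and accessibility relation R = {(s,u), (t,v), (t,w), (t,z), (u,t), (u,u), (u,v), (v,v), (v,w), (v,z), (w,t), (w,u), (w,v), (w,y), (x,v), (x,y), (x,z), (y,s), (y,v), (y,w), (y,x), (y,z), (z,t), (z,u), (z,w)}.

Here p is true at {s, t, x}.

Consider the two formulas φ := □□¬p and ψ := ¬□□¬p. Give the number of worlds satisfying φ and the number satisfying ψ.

For □□¬p:
s: successors {u}; □¬p there: u:F. ✗
t: successors {v, w, z}; □¬p there: v:T, w:F, z:F. ✗
u: successors {t, u, v}; □¬p there: t:T, u:F, v:T. ✗
v: successors {v, w, z}; □¬p there: v:T, w:F, z:F. ✗
w: successors {t, u, v, y}; □¬p there: t:T, u:F, v:T, y:F. ✗
x: successors {v, y, z}; □¬p there: v:T, y:F, z:F. ✗
y: successors {s, v, w, x, z}; □¬p there: s:T, v:T, w:F, x:T, z:F. ✗
z: successors {t, u, w}; □¬p there: t:T, u:F, w:F. ✗
— 0 worlds.
For ¬□□¬p:
s: □□¬p is F. ✓
t: □□¬p is F. ✓
u: □□¬p is F. ✓
v: □□¬p is F. ✓
w: □□¬p is F. ✓
x: □□¬p is F. ✓
y: □□¬p is F. ✓
z: □□¬p is F. ✓
— 8 worlds.

0 and 8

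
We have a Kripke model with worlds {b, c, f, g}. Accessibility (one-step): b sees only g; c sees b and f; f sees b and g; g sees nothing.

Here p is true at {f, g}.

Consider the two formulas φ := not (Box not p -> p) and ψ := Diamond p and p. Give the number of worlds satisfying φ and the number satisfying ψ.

For not (Box not p -> p):
b: Box not p -> p is T. ✗
c: Box not p -> p is T. ✗
f: Box not p -> p is T. ✗
g: Box not p -> p is T. ✗
— 0 worlds.
For Diamond p and p:
b: Diamond p is T, p is F. ✗
c: Diamond p is T, p is F. ✗
f: Diamond p is T, p is T. ✓
g: Diamond p is F, p is T. ✗
— 1 world.

0 and 1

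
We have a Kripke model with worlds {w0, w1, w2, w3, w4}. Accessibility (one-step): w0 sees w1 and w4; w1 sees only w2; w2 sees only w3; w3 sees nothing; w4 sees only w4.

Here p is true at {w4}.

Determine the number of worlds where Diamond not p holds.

3

w0: successors {w1, w4}; not p there: w1:T, w4:F. ✓
w1: successors {w2}; not p there: w2:T. ✓
w2: successors {w3}; not p there: w3:T. ✓
w3: no successors, so Diamond not p fails. ✗
w4: successors {w4}; not p there: w4:F. ✗
Satisfying worlds: {w0, w1, w2}.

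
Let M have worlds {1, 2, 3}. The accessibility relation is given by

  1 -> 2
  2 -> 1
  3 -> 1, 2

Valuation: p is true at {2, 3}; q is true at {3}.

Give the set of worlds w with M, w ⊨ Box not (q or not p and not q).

1: successors {2}; not (q or not p and not q) there: 2:T. ✓
2: successors {1}; not (q or not p and not q) there: 1:F. ✗
3: successors {1, 2}; not (q or not p and not q) there: 1:F, 2:T. ✗

{1}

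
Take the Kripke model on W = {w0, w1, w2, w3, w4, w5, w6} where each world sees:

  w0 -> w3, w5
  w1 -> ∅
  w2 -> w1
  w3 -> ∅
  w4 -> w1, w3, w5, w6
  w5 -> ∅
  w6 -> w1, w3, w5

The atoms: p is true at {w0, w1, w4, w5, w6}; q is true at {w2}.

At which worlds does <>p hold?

{w0, w2, w4, w6}

w0: successors {w3, w5}; p there: w3:F, w5:T. ✓
w1: no successors, so <>p fails. ✗
w2: successors {w1}; p there: w1:T. ✓
w3: no successors, so <>p fails. ✗
w4: successors {w1, w3, w5, w6}; p there: w1:T, w3:F, w5:T, w6:T. ✓
w5: no successors, so <>p fails. ✗
w6: successors {w1, w3, w5}; p there: w1:T, w3:F, w5:T. ✓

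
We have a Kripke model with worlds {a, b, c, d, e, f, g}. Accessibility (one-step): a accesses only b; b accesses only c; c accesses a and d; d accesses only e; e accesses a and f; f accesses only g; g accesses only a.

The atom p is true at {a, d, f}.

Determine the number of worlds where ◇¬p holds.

a: successors {b}; ¬p there: b:T. ✓
b: successors {c}; ¬p there: c:T. ✓
c: successors {a, d}; ¬p there: a:F, d:F. ✗
d: successors {e}; ¬p there: e:T. ✓
e: successors {a, f}; ¬p there: a:F, f:F. ✗
f: successors {g}; ¬p there: g:T. ✓
g: successors {a}; ¬p there: a:F. ✗
Satisfying worlds: {a, b, d, f}.

4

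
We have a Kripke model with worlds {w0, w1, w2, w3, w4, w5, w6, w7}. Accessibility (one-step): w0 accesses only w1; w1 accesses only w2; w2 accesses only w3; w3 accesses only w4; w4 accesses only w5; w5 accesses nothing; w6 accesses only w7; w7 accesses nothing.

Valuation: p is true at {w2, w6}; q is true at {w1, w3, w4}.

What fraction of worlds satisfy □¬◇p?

7/8

w0: successors {w1}; ¬◇p there: w1:F. ✗
w1: successors {w2}; ¬◇p there: w2:T. ✓
w2: successors {w3}; ¬◇p there: w3:T. ✓
w3: successors {w4}; ¬◇p there: w4:T. ✓
w4: successors {w5}; ¬◇p there: w5:T. ✓
w5: no successors, so □¬◇p holds vacuously. ✓
w6: successors {w7}; ¬◇p there: w7:T. ✓
w7: no successors, so □¬◇p holds vacuously. ✓
That's 7 of 8 worlds, so 7/8.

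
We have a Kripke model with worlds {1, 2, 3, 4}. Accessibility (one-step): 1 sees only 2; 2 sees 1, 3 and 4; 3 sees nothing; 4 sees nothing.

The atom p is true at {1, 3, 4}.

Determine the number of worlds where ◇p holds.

1: successors {2}; p there: 2:F. ✗
2: successors {1, 3, 4}; p there: 1:T, 3:T, 4:T. ✓
3: no successors, so ◇p fails. ✗
4: no successors, so ◇p fails. ✗
Satisfying worlds: {2}.

1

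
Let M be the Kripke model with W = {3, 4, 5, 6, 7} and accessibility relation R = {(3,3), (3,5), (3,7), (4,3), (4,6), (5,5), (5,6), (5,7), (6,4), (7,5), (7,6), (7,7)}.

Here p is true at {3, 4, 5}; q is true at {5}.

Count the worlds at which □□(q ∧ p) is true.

0

3: successors {3, 5, 7}; □(q ∧ p) there: 3:F, 5:F, 7:F. ✗
4: successors {3, 6}; □(q ∧ p) there: 3:F, 6:F. ✗
5: successors {5, 6, 7}; □(q ∧ p) there: 5:F, 6:F, 7:F. ✗
6: successors {4}; □(q ∧ p) there: 4:F. ✗
7: successors {5, 6, 7}; □(q ∧ p) there: 5:F, 6:F, 7:F. ✗
Satisfying worlds: ∅.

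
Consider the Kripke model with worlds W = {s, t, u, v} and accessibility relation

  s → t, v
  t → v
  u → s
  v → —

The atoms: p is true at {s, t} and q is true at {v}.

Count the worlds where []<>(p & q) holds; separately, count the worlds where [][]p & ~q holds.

For []<>(p & q):
s: successors {t, v}; <>(p & q) there: t:F, v:F. ✗
t: successors {v}; <>(p & q) there: v:F. ✗
u: successors {s}; <>(p & q) there: s:F. ✗
v: no successors, so []<>(p & q) holds vacuously. ✓
— 1 world.
For [][]p & ~q:
s: [][]p is F, ~q is T. ✗
t: [][]p is T, ~q is T. ✓
u: [][]p is F, ~q is T. ✗
v: [][]p is T, ~q is F. ✗
— 1 world.

1 and 1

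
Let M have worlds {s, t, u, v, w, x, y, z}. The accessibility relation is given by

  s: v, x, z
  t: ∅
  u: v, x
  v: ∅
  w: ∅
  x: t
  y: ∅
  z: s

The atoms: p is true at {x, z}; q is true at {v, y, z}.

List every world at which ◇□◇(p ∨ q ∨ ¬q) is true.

s: successors {v, x, z}; □◇(p ∨ q ∨ ¬q) there: v:T, x:F, z:T. ✓
t: no successors, so ◇□◇(p ∨ q ∨ ¬q) fails. ✗
u: successors {v, x}; □◇(p ∨ q ∨ ¬q) there: v:T, x:F. ✓
v: no successors, so ◇□◇(p ∨ q ∨ ¬q) fails. ✗
w: no successors, so ◇□◇(p ∨ q ∨ ¬q) fails. ✗
x: successors {t}; □◇(p ∨ q ∨ ¬q) there: t:T. ✓
y: no successors, so ◇□◇(p ∨ q ∨ ¬q) fails. ✗
z: successors {s}; □◇(p ∨ q ∨ ¬q) there: s:F. ✗

{s, u, x}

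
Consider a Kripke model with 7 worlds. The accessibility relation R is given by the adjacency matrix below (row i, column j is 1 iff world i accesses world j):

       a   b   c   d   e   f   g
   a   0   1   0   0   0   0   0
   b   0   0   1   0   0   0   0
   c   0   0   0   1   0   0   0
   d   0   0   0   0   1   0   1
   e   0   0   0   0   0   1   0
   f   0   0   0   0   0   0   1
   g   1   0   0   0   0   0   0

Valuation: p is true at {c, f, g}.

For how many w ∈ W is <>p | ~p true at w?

5

a: <>p is F, ~p is T. ✓
b: <>p is T, ~p is T. ✓
c: <>p is F, ~p is F. ✗
d: <>p is T, ~p is T. ✓
e: <>p is T, ~p is T. ✓
f: <>p is T, ~p is F. ✓
g: <>p is F, ~p is F. ✗
Satisfying worlds: {a, b, d, e, f}.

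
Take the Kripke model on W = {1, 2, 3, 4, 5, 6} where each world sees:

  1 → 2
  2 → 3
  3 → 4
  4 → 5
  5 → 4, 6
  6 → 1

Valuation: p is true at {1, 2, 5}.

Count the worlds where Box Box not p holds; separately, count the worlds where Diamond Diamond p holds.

For Box Box not p:
1: successors {2}; Box not p there: 2:T. ✓
2: successors {3}; Box not p there: 3:T. ✓
3: successors {4}; Box not p there: 4:F. ✗
4: successors {5}; Box not p there: 5:T. ✓
5: successors {4, 6}; Box not p there: 4:F, 6:F. ✗
6: successors {1}; Box not p there: 1:F. ✗
— 3 worlds.
For Diamond Diamond p:
1: successors {2}; Diamond p there: 2:F. ✗
2: successors {3}; Diamond p there: 3:F. ✗
3: successors {4}; Diamond p there: 4:T. ✓
4: successors {5}; Diamond p there: 5:F. ✗
5: successors {4, 6}; Diamond p there: 4:T, 6:T. ✓
6: successors {1}; Diamond p there: 1:T. ✓
— 3 worlds.

3 and 3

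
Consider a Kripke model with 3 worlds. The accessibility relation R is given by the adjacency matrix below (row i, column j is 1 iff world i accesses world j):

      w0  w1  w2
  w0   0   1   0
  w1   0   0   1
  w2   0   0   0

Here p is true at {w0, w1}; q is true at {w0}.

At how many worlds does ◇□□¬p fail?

1

w0: successors {w1}; □□¬p there: w1:T. ✓
w1: successors {w2}; □□¬p there: w2:T. ✓
w2: no successors, so ◇□□¬p fails. ✗
Satisfying worlds: {w0, w1}.
So ◇□□¬p fails at the other 1 world.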